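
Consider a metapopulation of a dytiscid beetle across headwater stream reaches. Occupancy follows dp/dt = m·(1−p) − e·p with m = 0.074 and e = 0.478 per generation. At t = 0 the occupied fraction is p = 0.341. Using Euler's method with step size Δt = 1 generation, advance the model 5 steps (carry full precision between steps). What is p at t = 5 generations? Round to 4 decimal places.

0.1378

Update rule: p ← p + [m·(1−p) − e·p]·Δt with Δt = 1.
step 1: Δp = -0.11423, p = 0.22677
step 2: Δp = -0.05118, p = 0.17559
step 3: Δp = -0.02293, p = 0.15267
step 4: Δp = -0.01027, p = 0.14239
step 5: Δp = -0.00460, p = 0.13779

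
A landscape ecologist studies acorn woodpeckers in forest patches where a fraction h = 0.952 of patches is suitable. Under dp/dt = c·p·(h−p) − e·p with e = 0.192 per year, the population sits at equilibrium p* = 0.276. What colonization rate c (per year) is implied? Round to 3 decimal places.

0.284

At equilibrium c(h−p*) = e, so c = e/(h−p*).
c = 0.192/(0.952 − 0.276) = 0.192/0.6760 = 0.2840.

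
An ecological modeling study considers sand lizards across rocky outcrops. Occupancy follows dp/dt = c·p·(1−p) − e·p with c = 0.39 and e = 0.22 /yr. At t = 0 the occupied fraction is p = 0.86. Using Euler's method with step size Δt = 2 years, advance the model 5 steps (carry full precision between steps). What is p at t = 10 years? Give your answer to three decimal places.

Update rule: p ← p + [c·p·(1−p) − e·p]·Δt with Δt = 2.
  1  |  dp/dt·Δt = -0.284488  |  p_1 = 0.575512
  2  |  dp/dt·Δt = -0.062673  |  p_2 = 0.512839
  3  |  dp/dt·Δt = -0.030778  |  p_3 = 0.482061
  4  |  dp/dt·Δt = -0.017358  |  p_4 = 0.464703
  5  |  dp/dt·Δt = -0.010441  |  p_5 = 0.454262

0.454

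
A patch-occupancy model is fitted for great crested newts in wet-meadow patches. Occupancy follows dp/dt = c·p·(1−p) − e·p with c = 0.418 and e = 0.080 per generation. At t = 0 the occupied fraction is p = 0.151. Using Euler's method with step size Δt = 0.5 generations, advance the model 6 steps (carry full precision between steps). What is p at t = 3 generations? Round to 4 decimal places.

Update rule: p ← p + [c·p·(1−p) − e·p]·Δt with Δt = 0.5.
  1  |  dp/dt·Δt = +0.020754  |  p_1 = 0.171754
  2  |  dp/dt·Δt = +0.022861  |  p_2 = 0.194615
  3  |  dp/dt·Δt = +0.024974  |  p_3 = 0.219589
  4  |  dp/dt·Δt = +0.027033  |  p_4 = 0.246621
  5  |  dp/dt·Δt = +0.028967  |  p_5 = 0.275588
  6  |  dp/dt·Δt = +0.030701  |  p_6 = 0.306290

0.3063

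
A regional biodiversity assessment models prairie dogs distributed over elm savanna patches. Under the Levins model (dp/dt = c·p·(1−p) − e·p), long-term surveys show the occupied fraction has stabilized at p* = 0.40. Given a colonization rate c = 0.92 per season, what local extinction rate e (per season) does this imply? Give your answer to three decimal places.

At equilibrium c(1−p*) = e.
e = 0.92 × (1 − 0.40) = 0.92 × 0.6000 = 0.5520.

0.552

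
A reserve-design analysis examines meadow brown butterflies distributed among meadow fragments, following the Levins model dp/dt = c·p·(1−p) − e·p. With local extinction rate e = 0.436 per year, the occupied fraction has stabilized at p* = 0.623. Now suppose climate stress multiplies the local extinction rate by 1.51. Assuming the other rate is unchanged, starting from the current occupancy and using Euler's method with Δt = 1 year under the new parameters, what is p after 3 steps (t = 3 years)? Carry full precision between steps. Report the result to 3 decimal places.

Balance c(1−p*) = e gives c = e/(1 − 0.62300) = 0.436/0.37700 = 1.15650.
Starting from p₀ = 0.62300; update p ← p + (dp/dt)·Δt with the new parameters.
step 1: Δp = -0.13853, p = 0.48447
step 2: Δp = -0.03011, p = 0.45436
step 3: Δp = -0.01242, p = 0.44194

0.442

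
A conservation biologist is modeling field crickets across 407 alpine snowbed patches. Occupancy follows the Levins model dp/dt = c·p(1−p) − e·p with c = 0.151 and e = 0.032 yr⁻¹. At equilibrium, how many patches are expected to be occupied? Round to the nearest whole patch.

321

p* = 1 − e/c = 1 − 0.032/0.151 = 0.7881.
Expected occupied patches = N × p* = 407 × 0.7881 = 320.75 ≈ 321.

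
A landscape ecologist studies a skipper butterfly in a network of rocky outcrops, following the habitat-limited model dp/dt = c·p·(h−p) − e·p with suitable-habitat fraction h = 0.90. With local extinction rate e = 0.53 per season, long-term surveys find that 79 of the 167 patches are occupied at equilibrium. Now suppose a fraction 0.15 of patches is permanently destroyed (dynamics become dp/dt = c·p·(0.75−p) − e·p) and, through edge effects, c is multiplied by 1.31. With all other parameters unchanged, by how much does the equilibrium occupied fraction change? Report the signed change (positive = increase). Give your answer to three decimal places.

Observed p* = 79/167 = 0.47305.
Balance c(h−p*) = e gives c = e/(0.9 − 0.47305) = 0.53/0.42695 = 1.24136.
New p* = 0.75 − e/c = 0.75 − 0.53000/1.62618 = 0.42408.
Δp* = 0.42408 − 0.47305 = -0.04897.

-0.049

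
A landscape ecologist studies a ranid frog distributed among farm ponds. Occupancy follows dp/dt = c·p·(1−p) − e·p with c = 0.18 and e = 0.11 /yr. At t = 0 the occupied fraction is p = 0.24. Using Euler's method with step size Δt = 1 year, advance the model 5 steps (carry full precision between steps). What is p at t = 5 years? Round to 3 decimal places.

0.271

Update rule: p ← p + [c·p·(1−p) − e·p]·Δt with Δt = 1.
t = 1: p = 0.24000 + (+0.00643) = 0.24643
t = 2: p = 0.24643 + (+0.00632) = 0.25275
t = 3: p = 0.25275 + (+0.00619) = 0.25894
t = 4: p = 0.25894 + (+0.00606) = 0.26500
t = 5: p = 0.26500 + (+0.00591) = 0.27091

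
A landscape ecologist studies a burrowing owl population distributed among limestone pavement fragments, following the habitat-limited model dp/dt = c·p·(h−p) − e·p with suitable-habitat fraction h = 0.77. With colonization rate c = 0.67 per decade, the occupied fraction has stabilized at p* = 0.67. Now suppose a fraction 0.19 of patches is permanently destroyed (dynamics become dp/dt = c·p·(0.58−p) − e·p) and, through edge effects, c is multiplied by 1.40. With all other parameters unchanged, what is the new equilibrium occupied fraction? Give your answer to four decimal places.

0.5086

Balance c(h−p*) = e gives e = 0.67×(0.77 − 0.67000) = 0.06700.
New p* = 0.58 − e/c = 0.58 − 0.06700/0.93800 = 0.50857.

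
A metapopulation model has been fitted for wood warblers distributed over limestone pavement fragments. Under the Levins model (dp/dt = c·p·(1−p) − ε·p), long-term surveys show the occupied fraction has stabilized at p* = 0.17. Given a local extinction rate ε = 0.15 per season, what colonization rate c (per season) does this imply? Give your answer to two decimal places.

At equilibrium c(1−p*) = ε, so c = ε/(1−p*).
c = 0.15/(1 − 0.17) = 0.15/0.8300 = 0.1807.

0.18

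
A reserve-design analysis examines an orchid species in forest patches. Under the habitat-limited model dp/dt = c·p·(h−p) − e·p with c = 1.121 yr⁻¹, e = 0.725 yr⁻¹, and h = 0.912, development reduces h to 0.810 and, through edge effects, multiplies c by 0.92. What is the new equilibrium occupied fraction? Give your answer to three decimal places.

0.107

Before: p* = h − e/c = 0.912 − 0.725/1.121 = 0.912 − 0.6467 = 0.2653.
After: c = 1.03132, e = 0.725, h = 0.810; p* = 0.810 − 0.725/1.03132 = 0.1070.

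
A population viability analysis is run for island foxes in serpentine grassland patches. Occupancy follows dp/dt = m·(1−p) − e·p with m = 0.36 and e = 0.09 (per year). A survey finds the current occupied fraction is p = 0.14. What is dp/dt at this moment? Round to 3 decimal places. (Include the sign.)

0.297

Colonization term: m·(1−p) = 0.36×0.8600 = 0.30960.
Extinction term: e·p = 0.01260.
dp/dt = 0.30960 − 0.01260 = 0.29700.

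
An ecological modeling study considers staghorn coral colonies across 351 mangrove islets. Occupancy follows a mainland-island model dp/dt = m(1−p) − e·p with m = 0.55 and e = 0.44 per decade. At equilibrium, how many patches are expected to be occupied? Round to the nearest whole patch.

p* = m/(m+e) = 0.55/0.9900 = 0.5556.
Expected occupied patches = N × p* = 351 × 0.5556 = 195.00 ≈ 195.

195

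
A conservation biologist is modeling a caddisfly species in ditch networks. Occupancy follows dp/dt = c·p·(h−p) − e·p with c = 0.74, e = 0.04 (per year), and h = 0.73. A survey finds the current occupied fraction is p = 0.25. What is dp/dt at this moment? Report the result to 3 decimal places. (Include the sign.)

0.079

Colonization term: c·p·(h−p) = 0.74×0.25×0.4800 = 0.08880.
Extinction term: e·p = 0.01000.
dp/dt = 0.08880 − 0.01000 = 0.07880.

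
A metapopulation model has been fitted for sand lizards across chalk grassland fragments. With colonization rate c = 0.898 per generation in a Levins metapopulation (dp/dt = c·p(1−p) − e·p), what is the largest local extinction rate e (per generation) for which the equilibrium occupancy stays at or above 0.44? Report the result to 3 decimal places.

0.503

1 − e/c ≥ 0.44 ⇒ e ≤ c(1 − 0.44) = 0.898 × 0.5600.
e_max = 0.5029.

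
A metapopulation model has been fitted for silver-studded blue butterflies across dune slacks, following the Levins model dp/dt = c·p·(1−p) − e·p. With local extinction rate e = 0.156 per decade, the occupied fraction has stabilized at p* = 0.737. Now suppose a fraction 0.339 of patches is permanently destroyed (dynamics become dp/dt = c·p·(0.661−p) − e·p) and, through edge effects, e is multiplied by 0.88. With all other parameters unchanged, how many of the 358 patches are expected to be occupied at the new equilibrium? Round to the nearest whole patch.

154

Balance c(1−p*) = e gives c = e/(1 − 0.73700) = 0.156/0.26300 = 0.59316.
New p* = 0.661 − e/c = 0.661 − 0.13728/0.59316 = 0.42956.
Expected occupied = 358 × 0.42956 = 153.78 ≈ 154.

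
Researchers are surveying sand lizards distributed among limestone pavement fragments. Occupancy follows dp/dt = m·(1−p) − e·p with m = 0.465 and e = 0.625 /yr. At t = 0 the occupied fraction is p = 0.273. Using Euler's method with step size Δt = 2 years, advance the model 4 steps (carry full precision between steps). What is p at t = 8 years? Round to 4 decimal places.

Update rule: p ← p + [m·(1−p) − e·p]·Δt with Δt = 2.
  1  |  dp/dt·Δt = +0.334860  |  p_1 = 0.607860
  2  |  dp/dt·Δt = -0.395135  |  p_2 = 0.212725
  3  |  dp/dt·Δt = +0.466259  |  p_3 = 0.678984
  4  |  dp/dt·Δt = -0.550186  |  p_4 = 0.128799

0.1288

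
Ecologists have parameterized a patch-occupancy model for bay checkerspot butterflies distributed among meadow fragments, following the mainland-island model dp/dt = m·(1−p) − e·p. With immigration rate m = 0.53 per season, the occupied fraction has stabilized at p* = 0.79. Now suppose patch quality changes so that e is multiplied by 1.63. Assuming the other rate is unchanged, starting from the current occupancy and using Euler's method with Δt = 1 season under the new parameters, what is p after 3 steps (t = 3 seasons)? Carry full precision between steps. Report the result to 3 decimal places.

Balance m(1−p*) = e·p* gives e = m(1−p*)/p* = 0.53×0.21000/0.79000 = 0.14089.
Starting from p₀ = 0.79000; update p ← p + (dp/dt)·Δt with the new parameters.
step 1: Δp = -0.07012, p = 0.71988
step 2: Δp = -0.01685, p = 0.70303
step 3: Δp = -0.00405, p = 0.69898

0.699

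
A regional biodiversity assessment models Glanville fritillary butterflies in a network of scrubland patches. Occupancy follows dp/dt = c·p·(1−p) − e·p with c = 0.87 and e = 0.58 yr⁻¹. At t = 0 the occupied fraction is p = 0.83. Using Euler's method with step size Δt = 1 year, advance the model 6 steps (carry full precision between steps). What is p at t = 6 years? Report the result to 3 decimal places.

Update rule: p ← p + [c·p·(1−p) − e·p]·Δt with Δt = 1.
step 1: Δp = -0.35864, p = 0.47136
step 2: Δp = -0.05660, p = 0.41476
step 3: Δp = -0.02938, p = 0.38538
step 4: Δp = -0.01745, p = 0.36793
step 5: Δp = -0.01107, p = 0.35685
step 6: Δp = -0.00730, p = 0.34955

0.350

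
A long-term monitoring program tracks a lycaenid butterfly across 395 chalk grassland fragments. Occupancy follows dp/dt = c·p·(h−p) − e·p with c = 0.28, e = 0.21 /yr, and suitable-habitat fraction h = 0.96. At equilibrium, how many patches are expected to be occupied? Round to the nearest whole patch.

p* = h − e/c = 0.96 − 0.7500 = 0.2100.
Expected occupied patches = N × p* = 395 × 0.2100 = 82.95 ≈ 83.

83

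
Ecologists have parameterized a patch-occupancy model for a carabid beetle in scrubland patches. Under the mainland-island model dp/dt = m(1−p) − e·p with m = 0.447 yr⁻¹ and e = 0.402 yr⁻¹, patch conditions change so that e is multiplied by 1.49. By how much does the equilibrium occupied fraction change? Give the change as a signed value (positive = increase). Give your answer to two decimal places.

Before: p* = 0.447/(0.447+0.402) = 0.5265.
After: m = 0.447, e = 0.59898; p* = 0.447/1.0460 = 0.4274.
Δp* = 0.4274 − 0.5265 = -0.0992.

-0.10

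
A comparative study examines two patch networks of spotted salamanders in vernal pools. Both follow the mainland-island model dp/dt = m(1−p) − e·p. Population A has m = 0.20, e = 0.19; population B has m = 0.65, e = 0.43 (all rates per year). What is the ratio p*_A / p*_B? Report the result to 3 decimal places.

A: p*_A = m/(m+e) = 0.20/0.3900 = 0.5128.
B: p*_B = 0.65/1.0800 = 0.6019.
p*_A / p*_B = 0.5128/0.6019 = 0.8521.

0.852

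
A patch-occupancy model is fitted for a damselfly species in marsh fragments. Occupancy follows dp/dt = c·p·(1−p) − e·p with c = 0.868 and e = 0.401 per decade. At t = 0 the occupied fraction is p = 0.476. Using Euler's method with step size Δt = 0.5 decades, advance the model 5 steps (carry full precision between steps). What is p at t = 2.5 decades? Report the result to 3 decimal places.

Update rule: p ← p + [c·p·(1−p) − e·p]·Δt with Δt = 0.5.
p: 0.47600 → 0.48881  (Δp = +0.01281)
p: 0.48881 → 0.49925  (Δp = +0.01044)
p: 0.49925 → 0.50765  (Δp = +0.00840)
p: 0.50765 → 0.51434  (Δp = +0.00669)
p: 0.51434 → 0.51963  (Δp = +0.00529)

0.520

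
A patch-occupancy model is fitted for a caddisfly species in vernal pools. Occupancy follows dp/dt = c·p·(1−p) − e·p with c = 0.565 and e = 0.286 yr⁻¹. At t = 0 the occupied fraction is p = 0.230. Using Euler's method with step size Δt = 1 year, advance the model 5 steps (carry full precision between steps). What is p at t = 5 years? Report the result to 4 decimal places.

0.3889

Update rule: p ← p + [c·p·(1−p) − e·p]·Δt with Δt = 1.
t = 1: p = 0.23000 + (+0.03428) = 0.26428
t = 2: p = 0.26428 + (+0.03427) = 0.29855
t = 3: p = 0.29855 + (+0.03294) = 0.33149
t = 4: p = 0.33149 + (+0.03040) = 0.36189
t = 5: p = 0.36189 + (+0.02697) = 0.38886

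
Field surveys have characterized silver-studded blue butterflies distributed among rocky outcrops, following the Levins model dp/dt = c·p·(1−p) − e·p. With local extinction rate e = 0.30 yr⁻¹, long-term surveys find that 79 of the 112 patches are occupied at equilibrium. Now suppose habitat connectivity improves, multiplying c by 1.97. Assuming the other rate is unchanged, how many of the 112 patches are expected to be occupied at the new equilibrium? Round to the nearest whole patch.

Observed p* = 79/112 = 0.70536.
Balance c(1−p*) = e gives c = e/(1 − 0.70536) = 0.30/0.29464 = 1.01819.
New p* = 1 − e/c = 1 − 0.30000/2.00583 = 0.85044.
Expected occupied = 112 × 0.85044 = 95.25 ≈ 95.

95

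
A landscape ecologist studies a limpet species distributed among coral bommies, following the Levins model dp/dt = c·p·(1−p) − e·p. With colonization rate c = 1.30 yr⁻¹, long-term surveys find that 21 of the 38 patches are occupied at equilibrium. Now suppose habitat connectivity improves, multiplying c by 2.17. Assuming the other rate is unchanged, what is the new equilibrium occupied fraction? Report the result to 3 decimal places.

0.794

Observed p* = 21/38 = 0.55263.
Balance c(1−p*) = e gives e = 1.30×(1 − 0.55263) = 0.58158.
New p* = 1 − e/c = 1 − 0.58158/2.82100 = 0.79384.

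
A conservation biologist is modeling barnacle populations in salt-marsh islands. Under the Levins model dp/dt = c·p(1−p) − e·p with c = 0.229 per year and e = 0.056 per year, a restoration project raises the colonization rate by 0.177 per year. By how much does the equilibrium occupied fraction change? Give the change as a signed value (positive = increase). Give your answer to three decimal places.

Before: p* = 1 − 0.056/0.229 = 0.7555.
After the change, c = 0.406, e = 0.056, so p* = 1 − 0.056/0.406 = 0.8621.
Δp* = 0.8621 − 0.7555 = +0.1066.

0.107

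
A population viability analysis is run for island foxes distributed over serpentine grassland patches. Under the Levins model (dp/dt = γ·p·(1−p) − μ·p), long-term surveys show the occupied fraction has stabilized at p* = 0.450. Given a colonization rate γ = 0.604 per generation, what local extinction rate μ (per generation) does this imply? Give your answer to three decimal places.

0.332

At equilibrium γ(1−p*) = μ.
μ = 0.604 × (1 − 0.450) = 0.604 × 0.5500 = 0.3322.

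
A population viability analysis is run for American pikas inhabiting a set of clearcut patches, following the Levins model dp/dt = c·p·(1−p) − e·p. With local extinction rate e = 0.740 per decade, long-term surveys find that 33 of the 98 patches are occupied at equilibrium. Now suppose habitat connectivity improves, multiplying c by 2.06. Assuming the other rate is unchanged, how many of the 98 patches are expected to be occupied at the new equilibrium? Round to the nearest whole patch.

Observed p* = 33/98 = 0.33673.
Balance c(1−p*) = e gives c = e/(1 − 0.33673) = 0.740/0.66327 = 1.11568.
New p* = 1 − e/c = 1 − 0.74000/2.29830 = 0.67802.
Expected occupied = 98 × 0.67802 = 66.45 ≈ 66.

66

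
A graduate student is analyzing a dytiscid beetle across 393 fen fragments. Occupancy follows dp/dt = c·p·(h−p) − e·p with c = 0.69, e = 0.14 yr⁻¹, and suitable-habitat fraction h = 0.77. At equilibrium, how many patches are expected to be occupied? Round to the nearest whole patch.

223

p* = h − e/c = 0.77 − 0.2029 = 0.5671.
Expected occupied patches = N × p* = 393 × 0.5671 = 222.87 ≈ 223.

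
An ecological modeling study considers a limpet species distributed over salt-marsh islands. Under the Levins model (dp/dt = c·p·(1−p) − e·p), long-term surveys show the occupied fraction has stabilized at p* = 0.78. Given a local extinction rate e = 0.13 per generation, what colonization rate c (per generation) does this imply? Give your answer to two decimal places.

At equilibrium c(1−p*) = e, so c = e/(1−p*).
c = 0.13/(1 − 0.78) = 0.13/0.2200 = 0.5909.

0.59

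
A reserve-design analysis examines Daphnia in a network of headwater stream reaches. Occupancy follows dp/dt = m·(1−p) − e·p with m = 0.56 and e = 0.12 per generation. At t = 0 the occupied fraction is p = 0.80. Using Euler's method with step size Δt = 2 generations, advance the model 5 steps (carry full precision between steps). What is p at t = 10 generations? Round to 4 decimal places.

0.8237

Update rule: p ← p + [m·(1−p) − e·p]·Δt with Δt = 2.
step 1: Δp = +0.03200, p = 0.83200
step 2: Δp = -0.01152, p = 0.82048
step 3: Δp = +0.00415, p = 0.82463
step 4: Δp = -0.00149, p = 0.82313
step 5: Δp = +0.00054, p = 0.82367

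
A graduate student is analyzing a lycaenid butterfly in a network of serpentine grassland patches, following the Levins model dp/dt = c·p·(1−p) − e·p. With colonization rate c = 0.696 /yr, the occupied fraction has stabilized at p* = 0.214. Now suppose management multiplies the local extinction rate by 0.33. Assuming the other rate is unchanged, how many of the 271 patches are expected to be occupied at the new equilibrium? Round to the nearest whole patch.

Balance c(1−p*) = e gives e = 0.696×(1 − 0.21400) = 0.54706.
New p* = 1 − e/c = 1 − 0.18053/0.69600 = 0.74062.
Expected occupied = 271 × 0.74062 = 200.71 ≈ 201.

201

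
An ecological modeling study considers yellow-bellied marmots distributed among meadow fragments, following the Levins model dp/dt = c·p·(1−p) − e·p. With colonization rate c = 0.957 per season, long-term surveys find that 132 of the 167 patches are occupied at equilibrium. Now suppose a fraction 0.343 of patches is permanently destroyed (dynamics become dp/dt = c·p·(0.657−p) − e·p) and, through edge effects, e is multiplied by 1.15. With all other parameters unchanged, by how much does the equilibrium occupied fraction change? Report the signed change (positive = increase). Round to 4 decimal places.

Observed p* = 132/167 = 0.79042.
Balance c(1−p*) = e gives e = 0.957×(1 − 0.79042) = 0.20057.
New p* = 0.657 − e/c = 0.657 − 0.23066/0.95700 = 0.41598.
Δp* = 0.41598 − 0.79042 = -0.37444.

-0.3744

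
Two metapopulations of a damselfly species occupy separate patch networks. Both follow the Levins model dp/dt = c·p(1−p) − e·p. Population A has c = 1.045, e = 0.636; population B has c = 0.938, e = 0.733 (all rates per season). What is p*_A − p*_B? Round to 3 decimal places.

A: p*_A = 1 − 0.636/1.045 = 0.3914.
B: p*_B = 1 − 0.733/0.938 = 0.2186.
p*_A − p*_B = 0.3914 − 0.2186 = 0.1728.

0.173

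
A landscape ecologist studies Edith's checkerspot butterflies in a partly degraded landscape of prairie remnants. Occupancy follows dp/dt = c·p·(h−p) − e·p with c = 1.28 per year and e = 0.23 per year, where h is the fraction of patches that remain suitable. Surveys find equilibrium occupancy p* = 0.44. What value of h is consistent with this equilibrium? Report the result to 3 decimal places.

At equilibrium c(h−p*) = e, so h = p* + e/c.
h = 0.44 + 0.23/1.28 = 0.44 + 0.1797 = 0.6197.

0.620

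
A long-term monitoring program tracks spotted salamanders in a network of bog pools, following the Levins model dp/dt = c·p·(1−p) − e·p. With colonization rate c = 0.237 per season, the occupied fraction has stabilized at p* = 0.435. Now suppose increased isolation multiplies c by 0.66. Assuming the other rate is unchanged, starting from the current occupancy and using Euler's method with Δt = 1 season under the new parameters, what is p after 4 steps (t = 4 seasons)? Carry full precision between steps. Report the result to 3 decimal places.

Balance c(1−p*) = e gives e = 0.237×(1 − 0.43500) = 0.13390.
Starting from p₀ = 0.43500; update p ← p + (dp/dt)·Δt with the new parameters.
  1  |  dp/dt·Δt = -0.019805  |  p_1 = 0.415195
  2  |  dp/dt·Δt = -0.017617  |  p_2 = 0.397579
  3  |  dp/dt·Δt = -0.015774  |  p_3 = 0.381805
  4  |  dp/dt·Δt = -0.014206  |  p_4 = 0.367599

0.368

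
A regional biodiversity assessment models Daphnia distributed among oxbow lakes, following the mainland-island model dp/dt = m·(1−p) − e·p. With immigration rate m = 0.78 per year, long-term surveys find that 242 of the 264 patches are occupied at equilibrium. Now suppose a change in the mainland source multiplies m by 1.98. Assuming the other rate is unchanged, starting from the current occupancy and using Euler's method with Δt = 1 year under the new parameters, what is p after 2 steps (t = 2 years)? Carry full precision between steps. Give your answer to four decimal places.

0.9412

Observed p* = 242/264 = 0.91667.
Balance m(1−p*) = e·p* gives e = m(1−p*)/p* = 0.78×0.08333/0.91667 = 0.07091.
Starting from p₀ = 0.91667; update p ← p + (dp/dt)·Δt with the new parameters.
  1  |  dp/dt·Δt = +0.063700  |  p_1 = 0.980367
  2  |  dp/dt·Δt = -0.039195  |  p_2 = 0.941171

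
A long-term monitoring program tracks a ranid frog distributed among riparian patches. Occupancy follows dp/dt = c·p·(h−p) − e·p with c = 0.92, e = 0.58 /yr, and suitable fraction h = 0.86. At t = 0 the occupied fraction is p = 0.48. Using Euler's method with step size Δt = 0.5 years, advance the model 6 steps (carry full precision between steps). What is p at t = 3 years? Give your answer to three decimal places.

Update rule: p ← p + [c·p·(h−p) − e·p]·Δt with Δt = 0.5.
  1  |  dp/dt·Δt = -0.055296  |  p_1 = 0.424704
  2  |  dp/dt·Δt = -0.038123  |  p_2 = 0.386581
  3  |  dp/dt·Δt = -0.027922  |  p_3 = 0.358659
  4  |  dp/dt·Δt = -0.021298  |  p_4 = 0.337361
  5  |  dp/dt·Δt = -0.016728  |  p_5 = 0.320633
  6  |  dp/dt·Δt = -0.013432  |  p_6 = 0.307201

0.307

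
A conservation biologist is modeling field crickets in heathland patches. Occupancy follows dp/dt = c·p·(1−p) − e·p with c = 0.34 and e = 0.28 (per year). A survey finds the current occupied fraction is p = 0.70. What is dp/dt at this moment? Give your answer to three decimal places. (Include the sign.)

-0.125

Colonization term: c·p·(1−p) = 0.34×0.70×0.3000 = 0.07140.
Extinction term: e·p = 0.19600.
dp/dt = 0.07140 − 0.19600 = -0.12460.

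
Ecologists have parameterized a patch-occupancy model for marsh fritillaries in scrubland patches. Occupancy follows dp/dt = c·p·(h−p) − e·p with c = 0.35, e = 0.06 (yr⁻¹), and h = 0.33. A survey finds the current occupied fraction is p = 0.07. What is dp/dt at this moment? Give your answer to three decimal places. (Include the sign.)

0.002

Colonization term: c·p·(h−p) = 0.35×0.07×0.2600 = 0.00637.
Extinction term: e·p = 0.00420.
dp/dt = 0.00637 − 0.00420 = 0.00217.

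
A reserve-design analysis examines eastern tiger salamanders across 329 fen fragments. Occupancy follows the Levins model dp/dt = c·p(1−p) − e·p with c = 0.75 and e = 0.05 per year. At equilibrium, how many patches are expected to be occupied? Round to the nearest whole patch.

307

p* = 1 − e/c = 1 − 0.05/0.75 = 0.9333.
Expected occupied patches = N × p* = 329 × 0.9333 = 307.07 ≈ 307.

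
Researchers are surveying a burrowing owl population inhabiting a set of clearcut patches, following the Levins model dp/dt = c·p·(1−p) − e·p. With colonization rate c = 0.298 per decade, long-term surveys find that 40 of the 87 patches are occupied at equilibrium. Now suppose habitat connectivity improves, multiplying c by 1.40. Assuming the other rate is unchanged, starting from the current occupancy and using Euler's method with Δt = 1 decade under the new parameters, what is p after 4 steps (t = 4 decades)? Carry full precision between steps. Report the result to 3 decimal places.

Observed p* = 40/87 = 0.45977.
Balance c(1−p*) = e gives e = 0.298×(1 − 0.45977) = 0.16099.
Starting from p₀ = 0.45977; update p ← p + (dp/dt)·Δt with the new parameters.
step 1: Δp = +0.02961, p = 0.48938
step 2: Δp = +0.02547, p = 0.51485
step 3: Δp = +0.02132, p = 0.53617
step 4: Δp = +0.01744, p = 0.55361

0.554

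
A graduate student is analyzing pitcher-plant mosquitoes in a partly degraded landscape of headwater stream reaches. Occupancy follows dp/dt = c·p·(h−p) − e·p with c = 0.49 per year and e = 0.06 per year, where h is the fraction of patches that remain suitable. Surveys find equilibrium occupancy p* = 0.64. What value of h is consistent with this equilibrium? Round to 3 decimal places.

At equilibrium c(h−p*) = e, so h = p* + e/c.
h = 0.64 + 0.06/0.49 = 0.64 + 0.1224 = 0.7624.

0.762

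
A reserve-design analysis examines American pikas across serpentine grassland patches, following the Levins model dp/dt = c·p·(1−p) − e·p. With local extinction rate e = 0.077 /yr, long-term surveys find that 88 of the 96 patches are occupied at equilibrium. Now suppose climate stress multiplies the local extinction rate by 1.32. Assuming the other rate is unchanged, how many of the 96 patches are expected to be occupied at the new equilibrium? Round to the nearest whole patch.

85

Observed p* = 88/96 = 0.91667.
Balance c(1−p*) = e gives c = e/(1 − 0.91667) = 0.077/0.08333 = 0.92404.
New p* = 1 − e/c = 1 − 0.10164/0.92404 = 0.89000.
Expected occupied = 96 × 0.89000 = 85.44 ≈ 85.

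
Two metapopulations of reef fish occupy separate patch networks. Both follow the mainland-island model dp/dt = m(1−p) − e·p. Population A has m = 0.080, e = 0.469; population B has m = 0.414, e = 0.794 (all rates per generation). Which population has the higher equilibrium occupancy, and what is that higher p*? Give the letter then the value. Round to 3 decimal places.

B, 0.343

A: p*_A = m/(m+e) = 0.080/0.5490 = 0.1457.
B: p*_B = 0.414/1.2080 = 0.3427.
B is higher at 0.3427.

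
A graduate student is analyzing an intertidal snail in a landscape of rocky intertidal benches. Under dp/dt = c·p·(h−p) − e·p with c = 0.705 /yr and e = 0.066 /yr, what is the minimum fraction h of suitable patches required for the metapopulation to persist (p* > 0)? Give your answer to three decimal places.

0.094

p* = h − e/c is positive only when h > e/c.
h_min = e/c = 0.066/0.705 = 0.0936.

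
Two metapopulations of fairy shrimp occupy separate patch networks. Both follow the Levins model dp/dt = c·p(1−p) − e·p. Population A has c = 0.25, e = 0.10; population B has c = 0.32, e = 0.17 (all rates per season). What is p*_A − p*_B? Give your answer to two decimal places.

0.13

A: p*_A = 1 − 0.10/0.25 = 0.6000.
B: p*_B = 1 − 0.17/0.32 = 0.4688.
p*_A − p*_B = 0.6000 − 0.4688 = 0.1312.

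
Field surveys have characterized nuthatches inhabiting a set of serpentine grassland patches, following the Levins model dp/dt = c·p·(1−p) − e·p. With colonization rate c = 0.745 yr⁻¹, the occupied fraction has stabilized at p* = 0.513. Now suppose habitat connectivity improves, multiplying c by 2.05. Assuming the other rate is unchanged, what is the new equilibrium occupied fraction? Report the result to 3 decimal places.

Balance c(1−p*) = e gives e = 0.745×(1 − 0.51300) = 0.36281.
New p* = 1 − e/c = 1 − 0.36281/1.52725 = 0.76244.

0.762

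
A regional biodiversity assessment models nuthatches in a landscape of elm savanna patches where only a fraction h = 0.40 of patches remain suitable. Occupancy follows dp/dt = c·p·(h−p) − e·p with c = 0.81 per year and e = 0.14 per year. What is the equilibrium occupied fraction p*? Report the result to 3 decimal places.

0.227

Setting dp/dt = 0 and dividing by p* gives c·(h−p*) = e.
So p* = h − e/c = 0.40 − 0.14/0.81 = 0.40 − 0.1728 = 0.2272.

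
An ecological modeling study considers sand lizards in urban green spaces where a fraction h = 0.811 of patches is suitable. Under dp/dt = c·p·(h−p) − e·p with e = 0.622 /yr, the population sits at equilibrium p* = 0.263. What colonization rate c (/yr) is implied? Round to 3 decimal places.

At equilibrium c(h−p*) = e, so c = e/(h−p*).
c = 0.622/(0.811 − 0.263) = 0.622/0.5480 = 1.1350.

1.135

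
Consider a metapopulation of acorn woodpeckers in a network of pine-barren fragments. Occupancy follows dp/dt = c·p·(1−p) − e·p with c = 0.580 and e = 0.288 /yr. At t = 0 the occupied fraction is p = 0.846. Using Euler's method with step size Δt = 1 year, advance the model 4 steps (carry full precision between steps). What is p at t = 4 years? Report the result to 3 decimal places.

Update rule: p ← p + [c·p·(1−p) − e·p]·Δt with Δt = 1.
t = 1: p = 0.84600 + (-0.16808) = 0.67792
t = 2: p = 0.67792 + (-0.06860) = 0.60932
t = 3: p = 0.60932 + (-0.03741) = 0.57190
t = 4: p = 0.57190 + (-0.02271) = 0.54920

0.549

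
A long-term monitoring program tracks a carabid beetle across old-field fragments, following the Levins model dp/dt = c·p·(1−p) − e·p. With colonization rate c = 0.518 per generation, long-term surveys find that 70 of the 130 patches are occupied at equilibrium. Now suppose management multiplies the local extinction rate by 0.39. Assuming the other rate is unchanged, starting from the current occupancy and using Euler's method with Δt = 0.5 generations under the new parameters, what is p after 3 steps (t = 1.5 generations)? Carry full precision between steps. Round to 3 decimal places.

Observed p* = 70/130 = 0.53846.
Balance c(1−p*) = e gives e = 0.518×(1 − 0.53846) = 0.23908.
Starting from p₀ = 0.53846; update p ← p + (dp/dt)·Δt with the new parameters.
step 1: Δp = +0.03926, p = 0.57773
step 2: Δp = +0.03625, p = 0.61398
step 3: Δp = +0.03276, p = 0.64674

0.647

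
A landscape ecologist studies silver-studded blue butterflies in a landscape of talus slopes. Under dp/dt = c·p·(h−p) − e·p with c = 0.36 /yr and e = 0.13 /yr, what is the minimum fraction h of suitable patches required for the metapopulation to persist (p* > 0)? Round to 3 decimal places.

p* = h − e/c is positive only when h > e/c.
h_min = e/c = 0.13/0.36 = 0.3611.

0.361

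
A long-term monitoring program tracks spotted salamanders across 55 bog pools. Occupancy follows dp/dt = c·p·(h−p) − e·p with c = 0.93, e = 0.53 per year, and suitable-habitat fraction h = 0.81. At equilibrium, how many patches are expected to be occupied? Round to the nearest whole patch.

p* = h − e/c = 0.81 − 0.5699 = 0.2401.
Expected occupied patches = N × p* = 55 × 0.2401 = 13.21 ≈ 13.

13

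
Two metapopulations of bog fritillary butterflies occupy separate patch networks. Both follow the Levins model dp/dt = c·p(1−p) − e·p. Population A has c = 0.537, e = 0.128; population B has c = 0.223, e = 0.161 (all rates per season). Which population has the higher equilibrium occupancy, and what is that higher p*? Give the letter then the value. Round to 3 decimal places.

A: p*_A = 1 − 0.128/0.537 = 0.7616.
B: p*_B = 1 − 0.161/0.223 = 0.2780.
A is higher at 0.7616.

A, 0.762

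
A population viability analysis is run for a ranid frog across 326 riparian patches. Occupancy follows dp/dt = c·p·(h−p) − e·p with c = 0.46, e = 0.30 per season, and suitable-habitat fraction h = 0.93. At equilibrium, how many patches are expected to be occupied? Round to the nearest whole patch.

p* = h − e/c = 0.93 − 0.6522 = 0.2778.
Expected occupied patches = N × p* = 326 × 0.2778 = 90.57 ≈ 91.

91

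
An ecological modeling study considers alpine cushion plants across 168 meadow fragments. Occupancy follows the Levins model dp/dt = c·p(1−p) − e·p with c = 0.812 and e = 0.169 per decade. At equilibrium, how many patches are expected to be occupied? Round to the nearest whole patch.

133

p* = 1 − e/c = 1 − 0.169/0.812 = 0.7919.
Expected occupied patches = N × p* = 168 × 0.7919 = 133.03 ≈ 133.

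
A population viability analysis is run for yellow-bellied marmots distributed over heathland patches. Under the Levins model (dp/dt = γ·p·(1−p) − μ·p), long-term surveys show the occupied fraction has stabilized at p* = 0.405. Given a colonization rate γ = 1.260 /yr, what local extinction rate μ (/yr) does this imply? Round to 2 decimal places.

0.75

At equilibrium γ(1−p*) = μ.
μ = 1.260 × (1 − 0.405) = 1.260 × 0.5950 = 0.7497.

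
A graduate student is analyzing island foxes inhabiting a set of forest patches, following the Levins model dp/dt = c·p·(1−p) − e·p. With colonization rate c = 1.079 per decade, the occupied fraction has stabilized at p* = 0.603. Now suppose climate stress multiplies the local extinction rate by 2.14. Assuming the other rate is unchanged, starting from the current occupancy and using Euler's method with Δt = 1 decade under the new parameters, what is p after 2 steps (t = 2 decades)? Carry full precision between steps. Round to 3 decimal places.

Balance c(1−p*) = e gives e = 1.079×(1 − 0.60300) = 0.42836.
Starting from p₀ = 0.60300; update p ← p + (dp/dt)·Δt with the new parameters.
  1  |  dp/dt·Δt = -0.294465  |  p_1 = 0.308535
  2  |  dp/dt·Δt = -0.052638  |  p_2 = 0.255897

0.256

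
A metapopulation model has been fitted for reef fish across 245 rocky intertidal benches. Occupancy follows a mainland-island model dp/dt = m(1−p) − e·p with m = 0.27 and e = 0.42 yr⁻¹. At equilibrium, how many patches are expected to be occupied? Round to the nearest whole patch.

96

p* = m/(m+e) = 0.27/0.6900 = 0.3913.
Expected occupied patches = N × p* = 245 × 0.3913 = 95.87 ≈ 96.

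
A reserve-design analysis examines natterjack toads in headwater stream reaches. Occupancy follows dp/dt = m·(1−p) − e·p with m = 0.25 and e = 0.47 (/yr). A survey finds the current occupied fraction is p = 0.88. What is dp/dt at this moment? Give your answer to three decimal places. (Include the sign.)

Colonization term: m·(1−p) = 0.25×0.1200 = 0.03000.
Extinction term: e·p = 0.41360.
dp/dt = 0.03000 − 0.41360 = -0.38360.

-0.384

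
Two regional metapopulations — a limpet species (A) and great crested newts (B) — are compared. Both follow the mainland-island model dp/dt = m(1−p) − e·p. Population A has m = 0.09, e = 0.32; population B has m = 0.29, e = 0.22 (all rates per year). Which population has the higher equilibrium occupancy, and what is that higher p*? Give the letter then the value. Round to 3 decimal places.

A: p*_A = m/(m+e) = 0.09/0.4100 = 0.2195.
B: p*_B = 0.29/0.5100 = 0.5686.
B is higher at 0.5686.

B, 0.569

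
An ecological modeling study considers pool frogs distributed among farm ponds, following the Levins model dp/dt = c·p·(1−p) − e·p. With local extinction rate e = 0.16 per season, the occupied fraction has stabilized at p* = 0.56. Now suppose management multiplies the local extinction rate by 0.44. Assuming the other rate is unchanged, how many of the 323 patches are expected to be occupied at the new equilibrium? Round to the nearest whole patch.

Balance c(1−p*) = e gives c = e/(1 − 0.56000) = 0.16/0.44000 = 0.36364.
New p* = 1 − e/c = 1 − 0.07040/0.36364 = 0.80640.
Expected occupied = 323 × 0.80640 = 260.47 ≈ 260.

260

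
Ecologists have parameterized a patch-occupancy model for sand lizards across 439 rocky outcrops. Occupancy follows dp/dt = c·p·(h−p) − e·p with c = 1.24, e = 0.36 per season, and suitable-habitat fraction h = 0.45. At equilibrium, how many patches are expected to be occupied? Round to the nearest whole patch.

p* = h − e/c = 0.45 − 0.2903 = 0.1597.
Expected occupied patches = N × p* = 439 × 0.1597 = 70.10 ≈ 70.

70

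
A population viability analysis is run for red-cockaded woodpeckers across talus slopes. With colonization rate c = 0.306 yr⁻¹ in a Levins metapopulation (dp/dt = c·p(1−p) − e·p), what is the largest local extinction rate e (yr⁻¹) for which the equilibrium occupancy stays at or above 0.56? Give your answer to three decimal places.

1 − e/c ≥ 0.56 ⇒ e ≤ c(1 − 0.56) = 0.306 × 0.4400.
e_max = 0.1346.

0.135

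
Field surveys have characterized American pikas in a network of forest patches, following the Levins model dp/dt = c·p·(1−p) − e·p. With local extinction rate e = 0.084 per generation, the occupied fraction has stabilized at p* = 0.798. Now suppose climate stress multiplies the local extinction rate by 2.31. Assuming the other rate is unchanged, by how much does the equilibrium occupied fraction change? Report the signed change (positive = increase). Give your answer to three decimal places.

-0.265

Balance c(1−p*) = e gives c = e/(1 − 0.79800) = 0.084/0.20200 = 0.41584.
New p* = 1 − e/c = 1 − 0.19404/0.41584 = 0.53338.
Δp* = 0.53338 − 0.79800 = -0.26462.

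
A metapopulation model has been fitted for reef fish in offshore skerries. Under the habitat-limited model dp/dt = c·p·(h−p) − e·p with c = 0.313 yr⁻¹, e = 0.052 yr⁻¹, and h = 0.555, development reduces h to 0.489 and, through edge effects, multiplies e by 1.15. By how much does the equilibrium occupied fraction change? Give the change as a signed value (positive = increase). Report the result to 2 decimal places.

Before: p* = h − e/c = 0.555 − 0.052/0.313 = 0.555 − 0.1661 = 0.3889.
After: c = 0.313, e = 0.0598, h = 0.489; p* = 0.489 − 0.0598/0.313 = 0.2979.
Δp* = 0.2979 − 0.3889 = -0.0909.

-0.09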